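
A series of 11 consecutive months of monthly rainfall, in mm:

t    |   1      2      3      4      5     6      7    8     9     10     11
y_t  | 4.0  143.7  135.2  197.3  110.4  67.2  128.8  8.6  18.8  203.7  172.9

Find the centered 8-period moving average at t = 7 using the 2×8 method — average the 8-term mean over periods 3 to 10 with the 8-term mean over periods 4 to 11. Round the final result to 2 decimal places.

111.11

Sum over 3–10: 135.2 + 197.3 + 110.4 + 67.2 + 128.8 + 8.6 + 18.8 + 203.7 = 870.0
Sum over 4–11: 197.3 + 110.4 + 67.2 + 128.8 + 8.6 + 18.8 + 203.7 + 172.9 = 907.7
CMA at t=7 = (870.0 + 907.7) / (2·8) = 1777.7 / 16 = 111.11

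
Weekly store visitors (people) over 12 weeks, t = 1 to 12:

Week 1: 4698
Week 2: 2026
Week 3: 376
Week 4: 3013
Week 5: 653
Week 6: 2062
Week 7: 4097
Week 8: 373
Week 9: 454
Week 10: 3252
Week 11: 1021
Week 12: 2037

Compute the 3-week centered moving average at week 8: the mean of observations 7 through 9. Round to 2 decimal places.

Sum of periods 7–9: 4097 + 373 + 454 = 4924
Divide by 3: 4924 / 3 = 1641.33

1641.33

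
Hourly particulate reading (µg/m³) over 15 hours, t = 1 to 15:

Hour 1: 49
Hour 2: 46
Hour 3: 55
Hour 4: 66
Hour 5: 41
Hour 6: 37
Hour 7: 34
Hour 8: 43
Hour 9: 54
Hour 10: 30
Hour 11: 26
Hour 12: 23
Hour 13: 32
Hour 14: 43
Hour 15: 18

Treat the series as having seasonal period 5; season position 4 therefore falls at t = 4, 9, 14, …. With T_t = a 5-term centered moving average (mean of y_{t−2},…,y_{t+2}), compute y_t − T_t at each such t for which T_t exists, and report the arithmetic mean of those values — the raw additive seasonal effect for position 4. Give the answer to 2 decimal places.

Season position 4 occurs at t = 4, 9 (where T_t is defined).
t=4: T_4 = 49.0000; y_4 − T_4 = 66 − 49.0000 = 17.0000
t=9: T_9 = 37.4000; y_9 − T_9 = 54 − 37.4000 = 16.6000
Mean deviation: (17.0000 + 16.6000) / 2 = 16.80

16.80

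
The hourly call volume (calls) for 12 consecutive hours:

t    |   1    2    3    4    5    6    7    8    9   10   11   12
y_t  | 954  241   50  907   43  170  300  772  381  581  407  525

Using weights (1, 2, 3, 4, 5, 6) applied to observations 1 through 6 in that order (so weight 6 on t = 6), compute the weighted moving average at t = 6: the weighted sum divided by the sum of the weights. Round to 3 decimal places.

307.095

Weighted sum: 1·954 + 2·241 + 3·50 + 4·907 + 5·43 + 6·170 = 954 + 482 + 150 + 3628 + 215 + 1020 = 6449
Weight total: 1 + 2 + 3 + 4 + 5 + 6 = 21
WMA = 6449 / 21 = 307.095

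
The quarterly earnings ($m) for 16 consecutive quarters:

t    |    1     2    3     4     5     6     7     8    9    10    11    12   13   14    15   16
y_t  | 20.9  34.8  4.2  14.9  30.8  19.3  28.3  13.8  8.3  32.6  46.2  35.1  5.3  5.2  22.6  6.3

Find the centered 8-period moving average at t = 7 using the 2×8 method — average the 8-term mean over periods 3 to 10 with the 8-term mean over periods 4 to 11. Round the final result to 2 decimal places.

Sum over 3–10: 4.2 + 14.9 + 30.8 + 19.3 + 28.3 + 13.8 + 8.3 + 32.6 = 152.2
Sum over 4–11: 14.9 + 30.8 + 19.3 + 28.3 + 13.8 + 8.3 + 32.6 + 46.2 = 194.2
CMA at t=7 = (152.2 + 194.2) / (2·8) = 346.4 / 16 = 21.65

21.65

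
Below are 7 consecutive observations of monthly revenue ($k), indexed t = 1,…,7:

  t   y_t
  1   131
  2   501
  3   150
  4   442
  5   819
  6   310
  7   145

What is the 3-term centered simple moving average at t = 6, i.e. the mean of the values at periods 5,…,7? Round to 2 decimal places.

424.67

Sum of periods 5–7: 819 + 310 + 145 = 1274
Divide by 3: 1274 / 3 = 424.67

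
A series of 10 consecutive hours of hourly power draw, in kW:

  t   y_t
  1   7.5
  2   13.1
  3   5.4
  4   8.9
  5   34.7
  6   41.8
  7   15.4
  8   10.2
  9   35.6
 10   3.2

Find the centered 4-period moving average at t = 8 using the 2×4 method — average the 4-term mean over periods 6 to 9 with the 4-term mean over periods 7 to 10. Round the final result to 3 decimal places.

20.925

Sum over 6–9: 41.8 + 15.4 + 10.2 + 35.6 = 103.0
Sum over 7–10: 15.4 + 10.2 + 35.6 + 3.2 = 64.4
CMA at t=8 = (103.0 + 64.4) / (2·4) = 167.4 / 8 = 20.925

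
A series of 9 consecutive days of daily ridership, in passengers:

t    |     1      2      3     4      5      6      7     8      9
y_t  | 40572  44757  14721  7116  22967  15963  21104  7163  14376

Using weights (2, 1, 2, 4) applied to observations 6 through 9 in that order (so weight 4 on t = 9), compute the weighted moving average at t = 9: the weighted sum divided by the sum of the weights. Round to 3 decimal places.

Weighted sum: 2·15963 + 1·21104 + 2·7163 + 4·14376 = 31926 + 21104 + 14326 + 57504 = 124860
Weight total: 2 + 1 + 2 + 4 = 9
WMA = 124860 / 9 = 13873.333

13873.333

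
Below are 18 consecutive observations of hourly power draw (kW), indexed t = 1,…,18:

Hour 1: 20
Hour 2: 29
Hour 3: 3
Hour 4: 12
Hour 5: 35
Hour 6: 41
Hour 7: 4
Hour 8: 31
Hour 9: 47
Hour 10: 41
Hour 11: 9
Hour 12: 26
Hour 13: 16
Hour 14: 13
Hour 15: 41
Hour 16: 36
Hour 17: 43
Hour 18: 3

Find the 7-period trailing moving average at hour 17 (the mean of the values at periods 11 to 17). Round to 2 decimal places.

Sum of periods 11–17: 9 + 26 + 16 + 13 + 41 + 36 + 43 = 184
Divide by 7: 184 / 7 = 26.29

26.29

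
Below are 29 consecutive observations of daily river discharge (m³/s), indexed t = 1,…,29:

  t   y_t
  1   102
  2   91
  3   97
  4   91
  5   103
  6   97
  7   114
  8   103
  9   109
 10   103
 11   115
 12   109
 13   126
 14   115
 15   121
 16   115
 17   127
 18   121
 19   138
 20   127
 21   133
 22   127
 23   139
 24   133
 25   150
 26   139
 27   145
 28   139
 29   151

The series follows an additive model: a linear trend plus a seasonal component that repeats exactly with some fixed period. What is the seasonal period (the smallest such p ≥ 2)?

First differences y_{t+1} − y_t: -11, 6, -6, 12, -6, 17, -11, 6, -6, 12, -6, 17, -11, 6, …
The difference pattern repeats every 6 terms and not for any smaller step, so p = 6.

6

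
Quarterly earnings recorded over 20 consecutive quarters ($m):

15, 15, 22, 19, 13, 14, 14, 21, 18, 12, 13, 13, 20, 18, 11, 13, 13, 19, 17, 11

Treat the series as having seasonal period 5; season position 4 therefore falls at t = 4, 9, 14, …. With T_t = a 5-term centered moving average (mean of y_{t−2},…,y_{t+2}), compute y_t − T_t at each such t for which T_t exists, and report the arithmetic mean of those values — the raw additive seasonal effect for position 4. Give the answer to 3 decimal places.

2.600

Season position 4 occurs at t = 4, 9, 14 (where T_t is defined).
t=4: T_4 = 16.60000; y_4 − T_4 = 19 − 16.60000 = 2.40000
t=9: T_9 = 15.60000; y_9 − T_9 = 18 − 15.60000 = 2.40000
t=14: T_14 = 15.00000; y_14 − T_14 = 18 − 15.00000 = 3.00000
Mean deviation: (2.40000 + 2.40000 + 3.00000) / 3 = 2.600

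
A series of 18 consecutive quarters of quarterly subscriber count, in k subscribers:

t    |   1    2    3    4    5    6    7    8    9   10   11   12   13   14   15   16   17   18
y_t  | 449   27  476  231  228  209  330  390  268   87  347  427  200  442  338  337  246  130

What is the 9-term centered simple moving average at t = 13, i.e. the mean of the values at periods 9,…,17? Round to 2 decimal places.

299.11

Sum of periods 9–17: 268 + 87 + 347 + 427 + 200 + 442 + 338 + 337 + 246 = 2692
Divide by 9: 2692 / 9 = 299.11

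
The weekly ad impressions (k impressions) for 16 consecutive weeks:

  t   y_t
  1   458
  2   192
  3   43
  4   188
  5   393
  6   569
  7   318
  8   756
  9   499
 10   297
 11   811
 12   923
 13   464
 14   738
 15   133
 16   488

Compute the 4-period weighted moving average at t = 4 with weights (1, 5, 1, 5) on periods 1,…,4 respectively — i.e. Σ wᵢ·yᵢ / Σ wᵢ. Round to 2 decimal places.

200.08

Weighted sum: 1·458 + 5·192 + 1·43 + 5·188 = 458 + 960 + 43 + 940 = 2401
Weight total: 1 + 5 + 1 + 5 = 12
WMA = 2401 / 12 = 200.08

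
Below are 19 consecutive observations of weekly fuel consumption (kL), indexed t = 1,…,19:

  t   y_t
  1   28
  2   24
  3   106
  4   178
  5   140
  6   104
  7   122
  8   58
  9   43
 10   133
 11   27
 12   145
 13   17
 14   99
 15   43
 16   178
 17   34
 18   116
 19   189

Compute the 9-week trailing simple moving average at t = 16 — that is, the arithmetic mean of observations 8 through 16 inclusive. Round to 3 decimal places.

82.556

Sum of periods 8–16: 58 + 43 + 133 + 27 + 145 + 17 + 99 + 43 + 178 = 743
Divide by 9: 743 / 9 = 82.556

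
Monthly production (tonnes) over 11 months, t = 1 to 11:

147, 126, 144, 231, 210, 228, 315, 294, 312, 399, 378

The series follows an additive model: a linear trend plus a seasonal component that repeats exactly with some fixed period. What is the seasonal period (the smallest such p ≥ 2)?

First differences y_{t+1} − y_t: -21, 18, 87, -21, 18, 87, -21, 18, …
The difference pattern repeats every 3 terms and not for any smaller step, so p = 3.

3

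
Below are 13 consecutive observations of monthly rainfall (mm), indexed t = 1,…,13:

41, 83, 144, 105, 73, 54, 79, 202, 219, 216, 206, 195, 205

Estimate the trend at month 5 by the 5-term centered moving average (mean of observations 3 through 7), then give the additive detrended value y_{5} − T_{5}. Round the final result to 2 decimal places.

Trend T_5 = (144 + 105 + 73 + 54 + 79) / 5 = 455/5 = 91.0000
Detrended value: 73 − 91.0000 = -18.00

-18.00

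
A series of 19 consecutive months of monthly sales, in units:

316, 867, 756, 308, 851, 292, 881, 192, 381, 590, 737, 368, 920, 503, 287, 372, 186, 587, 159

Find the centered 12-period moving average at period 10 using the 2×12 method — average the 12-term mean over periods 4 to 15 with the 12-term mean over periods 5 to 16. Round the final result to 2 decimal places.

Sum over 4–15: 308 + 851 + 292 + 881 + 192 + 381 + 590 + 737 + 368 + 920 + 503 + 287 = 6310
Sum over 5–16: 851 + 292 + 881 + 192 + 381 + 590 + 737 + 368 + 920 + 503 + 287 + 372 = 6374
CMA at t=10 = (6310 + 6374) / (2·12) = 12684 / 24 = 528.50

528.50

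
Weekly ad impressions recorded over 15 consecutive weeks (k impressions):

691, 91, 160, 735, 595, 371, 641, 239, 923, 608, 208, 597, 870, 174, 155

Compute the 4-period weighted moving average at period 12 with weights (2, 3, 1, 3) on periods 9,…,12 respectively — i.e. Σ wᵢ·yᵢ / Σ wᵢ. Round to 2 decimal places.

629.89

Weighted sum: 2·923 + 3·608 + 1·208 + 3·597 = 1846 + 1824 + 208 + 1791 = 5669
Weight total: 2 + 3 + 1 + 3 = 9
WMA = 5669 / 9 = 629.89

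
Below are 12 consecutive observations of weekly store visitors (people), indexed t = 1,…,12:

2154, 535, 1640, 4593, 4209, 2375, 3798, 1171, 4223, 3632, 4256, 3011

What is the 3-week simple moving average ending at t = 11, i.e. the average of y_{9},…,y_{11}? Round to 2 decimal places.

4037.00

Sum of periods 9–11: 4223 + 3632 + 4256 = 12111
Divide by 3: 12111 / 3 = 4037.00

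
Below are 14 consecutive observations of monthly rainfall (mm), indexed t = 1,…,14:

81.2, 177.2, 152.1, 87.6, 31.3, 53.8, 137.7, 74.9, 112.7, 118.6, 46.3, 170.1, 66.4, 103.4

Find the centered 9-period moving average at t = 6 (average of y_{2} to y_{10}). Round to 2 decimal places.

Sum of periods 2–10: 177.2 + 152.1 + 87.6 + 31.3 + 53.8 + 137.7 + 74.9 + 112.7 + 118.6 = 945.9
Divide by 9: 945.9 / 9 = 105.10

105.10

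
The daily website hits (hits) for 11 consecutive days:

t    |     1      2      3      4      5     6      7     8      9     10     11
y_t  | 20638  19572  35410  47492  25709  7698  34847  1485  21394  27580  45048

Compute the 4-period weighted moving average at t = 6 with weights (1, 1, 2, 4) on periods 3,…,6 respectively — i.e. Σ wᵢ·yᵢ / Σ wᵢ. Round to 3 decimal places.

20639.000

Weighted sum: 1·35410 + 1·47492 + 2·25709 + 4·7698 = 35410 + 47492 + 51418 + 30792 = 165112
Weight total: 1 + 1 + 2 + 4 = 8
WMA = 165112 / 8 = 20639.000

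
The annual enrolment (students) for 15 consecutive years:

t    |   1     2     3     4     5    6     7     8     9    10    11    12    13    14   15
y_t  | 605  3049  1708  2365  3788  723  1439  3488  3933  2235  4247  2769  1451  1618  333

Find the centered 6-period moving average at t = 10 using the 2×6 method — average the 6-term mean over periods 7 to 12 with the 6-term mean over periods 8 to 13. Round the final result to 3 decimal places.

3019.500

Sum over 7–12: 1439 + 3488 + 3933 + 2235 + 4247 + 2769 = 18111
Sum over 8–13: 3488 + 3933 + 2235 + 4247 + 2769 + 1451 = 18123
CMA at t=10 = (18111 + 18123) / (2·6) = 36234 / 12 = 3019.500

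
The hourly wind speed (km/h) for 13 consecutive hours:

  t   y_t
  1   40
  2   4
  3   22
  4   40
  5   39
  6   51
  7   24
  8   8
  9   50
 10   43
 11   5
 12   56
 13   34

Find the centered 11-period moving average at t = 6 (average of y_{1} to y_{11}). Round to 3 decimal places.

Sum of periods 1–11: 40 + 4 + 22 + 40 + 39 + 51 + 24 + 8 + 50 + 43 + 5 = 326
Divide by 11: 326 / 11 = 29.636

29.636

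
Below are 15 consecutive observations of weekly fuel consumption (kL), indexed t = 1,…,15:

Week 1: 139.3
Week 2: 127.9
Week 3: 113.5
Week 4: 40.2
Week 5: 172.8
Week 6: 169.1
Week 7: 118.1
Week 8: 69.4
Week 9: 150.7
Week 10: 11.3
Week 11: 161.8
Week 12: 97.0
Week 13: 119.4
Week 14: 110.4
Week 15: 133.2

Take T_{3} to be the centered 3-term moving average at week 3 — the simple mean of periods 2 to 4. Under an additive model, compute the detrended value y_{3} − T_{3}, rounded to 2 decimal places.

19.63

Trend T_3 = (127.9 + 113.5 + 40.2) / 3 = 281.6/3 = 93.8667
Detrended value: 113.5 − 93.8667 = 19.63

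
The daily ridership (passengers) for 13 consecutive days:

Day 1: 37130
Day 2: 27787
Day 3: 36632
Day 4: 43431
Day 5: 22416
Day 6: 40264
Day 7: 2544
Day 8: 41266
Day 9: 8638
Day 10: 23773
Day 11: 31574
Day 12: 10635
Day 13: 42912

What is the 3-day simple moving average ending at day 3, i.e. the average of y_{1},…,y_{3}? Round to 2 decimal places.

33849.67

Sum of periods 1–3: 37130 + 27787 + 36632 = 101549
Divide by 3: 101549 / 3 = 33849.67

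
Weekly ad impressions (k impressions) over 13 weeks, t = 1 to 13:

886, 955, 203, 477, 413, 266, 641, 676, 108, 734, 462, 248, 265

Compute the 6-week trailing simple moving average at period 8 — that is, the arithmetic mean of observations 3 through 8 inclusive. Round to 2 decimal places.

446.00

Sum of periods 3–8: 203 + 477 + 413 + 266 + 641 + 676 = 2676
Divide by 6: 2676 / 6 = 446.00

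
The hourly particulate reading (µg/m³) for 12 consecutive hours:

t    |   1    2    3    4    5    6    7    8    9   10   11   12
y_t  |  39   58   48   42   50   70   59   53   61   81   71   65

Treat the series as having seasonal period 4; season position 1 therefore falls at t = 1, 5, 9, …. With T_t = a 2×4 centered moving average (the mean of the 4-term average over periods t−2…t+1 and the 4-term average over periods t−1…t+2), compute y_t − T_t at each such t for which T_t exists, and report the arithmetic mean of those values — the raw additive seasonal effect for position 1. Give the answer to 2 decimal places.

Season position 1 occurs at t = 5, 9 (where T_t is defined).
t=5: T_5 = 53.8750; y_5 − T_5 = 50 − 53.8750 = -3.8750
t=9: T_9 = 65.0000; y_9 − T_9 = 61 − 65.0000 = -4.0000
Mean deviation: (-3.8750 + -4.0000) / 2 = -3.94

-3.94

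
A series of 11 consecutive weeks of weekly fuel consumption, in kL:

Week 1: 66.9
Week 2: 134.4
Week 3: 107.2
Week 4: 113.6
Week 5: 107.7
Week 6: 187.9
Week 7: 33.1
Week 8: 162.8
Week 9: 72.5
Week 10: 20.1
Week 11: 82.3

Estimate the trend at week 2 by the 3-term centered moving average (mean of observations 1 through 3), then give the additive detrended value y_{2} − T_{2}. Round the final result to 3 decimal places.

Trend T_2 = (66.9 + 134.4 + 107.2) / 3 = 308.5/3 = 102.83333
Detrended value: 134.4 − 102.83333 = 31.567

31.567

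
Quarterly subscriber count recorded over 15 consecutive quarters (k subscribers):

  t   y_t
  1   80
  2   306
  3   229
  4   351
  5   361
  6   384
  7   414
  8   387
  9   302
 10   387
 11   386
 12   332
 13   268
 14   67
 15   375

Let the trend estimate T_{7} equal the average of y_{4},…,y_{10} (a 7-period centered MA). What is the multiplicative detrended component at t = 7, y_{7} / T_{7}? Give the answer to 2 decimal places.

1.12

Trend T_7 = (351 + 361 + 384 + 414 + 387 + 302 + 387) / 7 = 2586/7 = 369.4286
Ratio to trend: 414 / 369.4286 = 1.12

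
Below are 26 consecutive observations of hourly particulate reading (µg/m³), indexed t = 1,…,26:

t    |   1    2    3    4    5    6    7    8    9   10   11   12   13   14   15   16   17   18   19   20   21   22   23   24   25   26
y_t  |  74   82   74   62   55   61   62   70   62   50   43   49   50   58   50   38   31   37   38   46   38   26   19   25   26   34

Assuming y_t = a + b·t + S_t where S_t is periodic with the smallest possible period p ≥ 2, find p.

6

First differences y_{t+1} − y_t: 8, -8, -12, -7, 6, 1, 8, -8, -12, -7, 6, 1, 8, -8, …
The difference pattern repeats every 6 terms and not for any smaller step, so p = 6.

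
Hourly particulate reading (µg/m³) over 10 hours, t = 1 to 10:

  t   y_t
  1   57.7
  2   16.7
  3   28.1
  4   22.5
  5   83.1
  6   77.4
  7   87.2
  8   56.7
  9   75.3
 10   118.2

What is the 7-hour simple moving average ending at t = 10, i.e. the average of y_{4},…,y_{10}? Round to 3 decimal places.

74.343

Sum of periods 4–10: 22.5 + 83.1 + 77.4 + 87.2 + 56.7 + 75.3 + 118.2 = 520.4
Divide by 7: 520.4 / 7 = 74.343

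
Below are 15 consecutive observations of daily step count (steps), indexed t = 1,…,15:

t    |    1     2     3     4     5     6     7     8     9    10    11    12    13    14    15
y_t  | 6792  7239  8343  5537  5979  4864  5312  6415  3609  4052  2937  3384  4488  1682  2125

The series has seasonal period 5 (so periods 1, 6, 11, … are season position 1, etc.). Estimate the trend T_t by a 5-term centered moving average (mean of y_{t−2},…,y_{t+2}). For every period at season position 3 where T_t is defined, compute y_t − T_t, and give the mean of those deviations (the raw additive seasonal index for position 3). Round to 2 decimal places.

1564.80

Season position 3 occurs at t = 3, 8, 13 (where T_t is defined).
t=3: T_3 = 6778.0000; y_3 − T_3 = 8343 − 6778.0000 = 1565.0000
t=8: T_8 = 4850.4000; y_8 − T_8 = 6415 − 4850.4000 = 1564.6000
t=13: T_13 = 2923.2000; y_13 − T_13 = 4488 − 2923.2000 = 1564.8000
Mean deviation: (1565.0000 + 1564.6000 + 1564.8000) / 3 = 1564.80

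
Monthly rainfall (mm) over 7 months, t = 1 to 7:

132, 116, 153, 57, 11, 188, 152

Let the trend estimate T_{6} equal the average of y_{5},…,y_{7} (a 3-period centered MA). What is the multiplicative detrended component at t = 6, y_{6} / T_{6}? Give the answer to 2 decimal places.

1.61

Trend T_6 = (11 + 188 + 152) / 3 = 351/3 = 117.0000
Ratio to trend: 188 / 117.0000 = 1.61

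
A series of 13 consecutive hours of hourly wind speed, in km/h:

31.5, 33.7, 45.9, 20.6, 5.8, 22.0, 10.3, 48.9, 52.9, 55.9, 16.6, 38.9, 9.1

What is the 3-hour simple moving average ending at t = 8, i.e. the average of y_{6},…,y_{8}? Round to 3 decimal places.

27.067

Sum of periods 6–8: 22.0 + 10.3 + 48.9 = 81.2
Divide by 3: 81.2 / 3 = 27.067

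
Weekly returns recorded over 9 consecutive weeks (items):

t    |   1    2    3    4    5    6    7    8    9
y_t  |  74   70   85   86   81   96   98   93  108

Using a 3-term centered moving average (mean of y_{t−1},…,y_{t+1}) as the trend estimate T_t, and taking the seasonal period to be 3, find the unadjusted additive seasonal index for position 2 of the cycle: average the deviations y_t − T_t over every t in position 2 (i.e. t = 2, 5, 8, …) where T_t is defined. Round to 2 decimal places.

-6.56

Season position 2 occurs at t = 2, 5, 8 (where T_t is defined).
t=2: T_2 = 76.3333; y_2 − T_2 = 70 − 76.3333 = -6.3333
t=5: T_5 = 87.6667; y_5 − T_5 = 81 − 87.6667 = -6.6667
t=8: T_8 = 99.6667; y_8 − T_8 = 93 − 99.6667 = -6.6667
Mean deviation: (-6.3333 + -6.6667 + -6.6667) / 3 = -6.56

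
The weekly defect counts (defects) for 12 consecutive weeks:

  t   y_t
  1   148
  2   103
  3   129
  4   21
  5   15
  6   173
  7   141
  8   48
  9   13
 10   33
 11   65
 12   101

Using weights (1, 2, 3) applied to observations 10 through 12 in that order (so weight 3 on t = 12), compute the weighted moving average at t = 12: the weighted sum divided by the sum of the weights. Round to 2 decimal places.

77.67

Weighted sum: 1·33 + 2·65 + 3·101 = 33 + 130 + 303 = 466
Weight total: 1 + 2 + 3 = 6
WMA = 466 / 6 = 77.67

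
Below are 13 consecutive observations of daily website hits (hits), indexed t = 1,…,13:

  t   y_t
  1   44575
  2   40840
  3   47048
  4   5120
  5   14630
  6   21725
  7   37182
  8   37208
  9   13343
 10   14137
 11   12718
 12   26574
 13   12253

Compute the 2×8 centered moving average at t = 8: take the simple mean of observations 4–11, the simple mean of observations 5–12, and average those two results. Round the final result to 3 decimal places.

Sum over 4–11: 5120 + 14630 + 21725 + 37182 + 37208 + 13343 + 14137 + 12718 = 156063
Sum over 5–12: 14630 + 21725 + 37182 + 37208 + 13343 + 14137 + 12718 + 26574 = 177517
CMA at t=8 = (156063 + 177517) / (2·8) = 333580 / 16 = 20848.750

20848.750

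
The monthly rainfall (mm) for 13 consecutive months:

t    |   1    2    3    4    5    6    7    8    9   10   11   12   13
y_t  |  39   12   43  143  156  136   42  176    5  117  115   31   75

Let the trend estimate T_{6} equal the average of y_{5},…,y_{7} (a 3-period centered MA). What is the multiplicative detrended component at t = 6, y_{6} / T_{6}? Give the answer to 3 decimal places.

Trend T_6 = (156 + 136 + 42) / 3 = 334/3 = 111.33333
Ratio to trend: 136 / 111.33333 = 1.222

1.222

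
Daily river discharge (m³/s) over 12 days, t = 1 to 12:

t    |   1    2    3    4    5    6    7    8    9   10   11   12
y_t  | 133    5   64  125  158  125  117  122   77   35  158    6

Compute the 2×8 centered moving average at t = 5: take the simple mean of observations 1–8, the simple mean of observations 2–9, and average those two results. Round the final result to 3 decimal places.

102.625

Sum over 1–8: 133 + 5 + 64 + 125 + 158 + 125 + 117 + 122 = 849
Sum over 2–9: 5 + 64 + 125 + 158 + 125 + 117 + 122 + 77 = 793
CMA at t=5 = (849 + 793) / (2·8) = 1642 / 16 = 102.625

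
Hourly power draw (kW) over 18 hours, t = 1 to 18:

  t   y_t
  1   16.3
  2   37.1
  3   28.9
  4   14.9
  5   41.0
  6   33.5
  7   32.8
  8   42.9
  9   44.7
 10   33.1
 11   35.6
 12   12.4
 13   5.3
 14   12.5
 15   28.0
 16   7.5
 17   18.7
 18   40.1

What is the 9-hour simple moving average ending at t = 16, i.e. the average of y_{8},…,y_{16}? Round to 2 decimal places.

Sum of periods 8–16: 42.9 + 44.7 + 33.1 + 35.6 + 12.4 + 5.3 + 12.5 + 28.0 + 7.5 = 222.0
Divide by 9: 222.0 / 9 = 24.67

24.67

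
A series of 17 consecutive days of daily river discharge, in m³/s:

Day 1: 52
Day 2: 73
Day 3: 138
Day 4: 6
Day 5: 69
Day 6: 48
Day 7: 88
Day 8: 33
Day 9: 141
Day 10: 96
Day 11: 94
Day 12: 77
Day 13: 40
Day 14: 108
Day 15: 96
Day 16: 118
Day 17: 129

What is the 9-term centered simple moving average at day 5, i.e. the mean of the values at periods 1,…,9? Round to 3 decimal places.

72.000

Sum of periods 1–9: 52 + 73 + 138 + 6 + 69 + 48 + 88 + 33 + 141 = 648
Divide by 9: 648 / 9 = 72.000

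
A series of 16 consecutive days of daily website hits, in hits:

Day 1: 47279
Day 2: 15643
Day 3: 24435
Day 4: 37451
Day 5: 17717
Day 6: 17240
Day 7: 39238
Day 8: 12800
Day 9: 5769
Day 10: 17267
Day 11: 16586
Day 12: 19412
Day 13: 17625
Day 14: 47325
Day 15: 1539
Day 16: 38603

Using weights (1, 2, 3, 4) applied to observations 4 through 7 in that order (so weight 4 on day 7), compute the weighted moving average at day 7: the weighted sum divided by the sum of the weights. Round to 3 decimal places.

Weighted sum: 1·37451 + 2·17717 + 3·17240 + 4·39238 = 37451 + 35434 + 51720 + 156952 = 281557
Weight total: 1 + 2 + 3 + 4 = 10
WMA = 281557 / 10 = 28155.700

28155.700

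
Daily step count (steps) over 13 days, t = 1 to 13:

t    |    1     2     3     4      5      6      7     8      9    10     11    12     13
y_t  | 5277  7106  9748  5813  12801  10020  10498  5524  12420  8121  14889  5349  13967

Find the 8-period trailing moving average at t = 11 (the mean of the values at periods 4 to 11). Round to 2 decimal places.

10010.75

Sum of periods 4–11: 5813 + 12801 + 10020 + 10498 + 5524 + 12420 + 8121 + 14889 = 80086
Divide by 8: 80086 / 8 = 10010.75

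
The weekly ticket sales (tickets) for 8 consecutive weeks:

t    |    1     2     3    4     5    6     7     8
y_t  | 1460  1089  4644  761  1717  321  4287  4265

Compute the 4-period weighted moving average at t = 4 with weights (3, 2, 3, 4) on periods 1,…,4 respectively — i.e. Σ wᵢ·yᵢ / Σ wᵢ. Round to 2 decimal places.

Weighted sum: 3·1460 + 2·1089 + 3·4644 + 4·761 = 4380 + 2178 + 13932 + 3044 = 23534
Weight total: 3 + 2 + 3 + 4 = 12
WMA = 23534 / 12 = 1961.17

1961.17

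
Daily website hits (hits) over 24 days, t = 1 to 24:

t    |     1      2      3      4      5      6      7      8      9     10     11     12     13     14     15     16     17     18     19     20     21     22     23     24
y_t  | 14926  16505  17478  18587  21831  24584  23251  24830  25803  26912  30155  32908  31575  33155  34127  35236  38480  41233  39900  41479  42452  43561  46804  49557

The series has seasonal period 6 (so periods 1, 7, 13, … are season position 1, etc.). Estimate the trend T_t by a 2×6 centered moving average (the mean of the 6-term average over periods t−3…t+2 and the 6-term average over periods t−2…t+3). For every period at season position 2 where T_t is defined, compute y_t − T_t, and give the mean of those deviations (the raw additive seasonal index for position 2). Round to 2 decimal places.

Season position 2 occurs at t = 8, 14, 20 (where T_t is defined).
t=8: T_8 = 25228.8333; y_8 − T_8 = 24830 − 25228.8333 = -398.8333
t=14: T_14 = 33553.0833; y_14 − T_14 = 33155 − 33553.0833 = -398.0833
t=20: T_20 = 41877.8333; y_20 − T_20 = 41479 − 41877.8333 = -398.8333
Mean deviation: (-398.8333 + -398.0833 + -398.8333) / 3 = -398.58

-398.58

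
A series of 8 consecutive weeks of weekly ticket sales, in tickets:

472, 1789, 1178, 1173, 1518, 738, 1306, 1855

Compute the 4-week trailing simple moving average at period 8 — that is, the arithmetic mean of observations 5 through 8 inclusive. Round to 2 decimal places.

1354.25

Sum of periods 5–8: 1518 + 738 + 1306 + 1855 = 5417
Divide by 4: 5417 / 4 = 1354.25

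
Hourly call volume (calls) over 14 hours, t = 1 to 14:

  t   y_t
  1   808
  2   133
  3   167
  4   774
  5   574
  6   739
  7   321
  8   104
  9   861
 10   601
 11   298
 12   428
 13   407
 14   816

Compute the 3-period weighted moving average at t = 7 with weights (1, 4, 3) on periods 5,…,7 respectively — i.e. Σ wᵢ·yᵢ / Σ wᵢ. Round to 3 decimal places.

Weighted sum: 1·574 + 4·739 + 3·321 = 574 + 2956 + 963 = 4493
Weight total: 1 + 4 + 3 = 8
WMA = 4493 / 8 = 561.625

561.625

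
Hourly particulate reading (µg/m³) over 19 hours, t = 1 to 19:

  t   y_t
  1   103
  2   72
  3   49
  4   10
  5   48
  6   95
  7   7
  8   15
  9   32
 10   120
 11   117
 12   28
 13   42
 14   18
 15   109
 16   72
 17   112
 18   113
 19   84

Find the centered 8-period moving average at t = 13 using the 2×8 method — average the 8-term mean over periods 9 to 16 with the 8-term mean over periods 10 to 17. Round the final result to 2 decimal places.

72.25

Sum over 9–16: 32 + 120 + 117 + 28 + 42 + 18 + 109 + 72 = 538
Sum over 10–17: 120 + 117 + 28 + 42 + 18 + 109 + 72 + 112 = 618
CMA at t=13 = (538 + 618) / (2·8) = 1156 / 16 = 72.25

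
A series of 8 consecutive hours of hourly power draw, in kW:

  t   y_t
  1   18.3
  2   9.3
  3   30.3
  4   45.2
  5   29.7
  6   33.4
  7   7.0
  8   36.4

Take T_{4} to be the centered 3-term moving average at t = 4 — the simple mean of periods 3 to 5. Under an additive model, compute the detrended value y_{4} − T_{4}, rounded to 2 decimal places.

10.13

Trend T_4 = (30.3 + 45.2 + 29.7) / 3 = 105.2/3 = 35.0667
Detrended value: 45.2 − 35.0667 = 10.13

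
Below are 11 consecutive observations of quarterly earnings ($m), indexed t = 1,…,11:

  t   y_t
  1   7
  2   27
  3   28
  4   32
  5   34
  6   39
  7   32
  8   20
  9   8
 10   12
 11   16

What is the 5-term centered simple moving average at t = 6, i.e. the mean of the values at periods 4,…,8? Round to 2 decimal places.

31.40

Sum of periods 4–8: 32 + 34 + 39 + 32 + 20 = 157
Divide by 5: 157 / 5 = 31.40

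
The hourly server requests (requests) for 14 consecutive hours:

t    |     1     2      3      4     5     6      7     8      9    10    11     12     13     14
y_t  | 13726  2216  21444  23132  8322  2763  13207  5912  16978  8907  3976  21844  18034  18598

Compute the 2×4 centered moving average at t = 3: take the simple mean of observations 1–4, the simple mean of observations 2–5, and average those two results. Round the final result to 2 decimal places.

Sum over 1–4: 13726 + 2216 + 21444 + 23132 = 60518
Sum over 2–5: 2216 + 21444 + 23132 + 8322 = 55114
CMA at t=3 = (60518 + 55114) / (2·4) = 115632 / 8 = 14454.00

14454.00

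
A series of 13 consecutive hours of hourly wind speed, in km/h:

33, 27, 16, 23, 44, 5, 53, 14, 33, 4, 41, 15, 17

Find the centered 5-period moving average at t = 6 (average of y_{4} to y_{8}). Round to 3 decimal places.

Sum of periods 4–8: 23 + 44 + 5 + 53 + 14 = 139
Divide by 5: 139 / 5 = 27.800

27.800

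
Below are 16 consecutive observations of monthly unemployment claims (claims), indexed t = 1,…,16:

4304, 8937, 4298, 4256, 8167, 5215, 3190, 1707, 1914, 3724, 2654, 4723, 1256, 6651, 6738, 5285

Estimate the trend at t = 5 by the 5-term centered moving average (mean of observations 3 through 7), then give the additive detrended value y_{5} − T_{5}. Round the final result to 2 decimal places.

3141.80

Trend T_5 = (4298 + 4256 + 8167 + 5215 + 3190) / 5 = 25126/5 = 5025.2000
Detrended value: 8167 − 5025.2000 = 3141.80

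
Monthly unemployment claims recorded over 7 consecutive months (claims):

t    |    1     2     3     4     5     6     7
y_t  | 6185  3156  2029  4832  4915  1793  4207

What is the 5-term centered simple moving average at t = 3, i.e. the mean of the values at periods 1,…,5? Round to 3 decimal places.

4223.400

Sum of periods 1–5: 6185 + 3156 + 2029 + 4832 + 4915 = 21117
Divide by 5: 21117 / 5 = 4223.400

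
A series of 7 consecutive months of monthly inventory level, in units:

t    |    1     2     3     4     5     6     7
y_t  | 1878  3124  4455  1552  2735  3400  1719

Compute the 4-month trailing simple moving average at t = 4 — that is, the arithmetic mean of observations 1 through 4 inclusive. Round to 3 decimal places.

Sum of periods 1–4: 1878 + 3124 + 4455 + 1552 = 11009
Divide by 4: 11009 / 4 = 2752.250

2752.250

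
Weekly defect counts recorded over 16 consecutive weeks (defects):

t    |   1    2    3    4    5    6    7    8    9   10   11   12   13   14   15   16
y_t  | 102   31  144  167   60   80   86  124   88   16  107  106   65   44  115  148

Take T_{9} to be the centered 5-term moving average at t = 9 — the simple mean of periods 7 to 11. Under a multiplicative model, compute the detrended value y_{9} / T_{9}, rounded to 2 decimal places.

1.05

Trend T_9 = (86 + 124 + 88 + 16 + 107) / 5 = 421/5 = 84.2000
Ratio to trend: 88 / 84.2000 = 1.05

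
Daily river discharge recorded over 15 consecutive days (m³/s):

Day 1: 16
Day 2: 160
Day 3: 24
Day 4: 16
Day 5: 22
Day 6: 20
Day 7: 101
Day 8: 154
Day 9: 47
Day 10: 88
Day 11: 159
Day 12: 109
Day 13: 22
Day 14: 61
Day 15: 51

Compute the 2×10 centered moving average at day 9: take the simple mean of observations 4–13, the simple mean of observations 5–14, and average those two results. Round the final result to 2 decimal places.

Sum over 4–13: 16 + 22 + 20 + 101 + 154 + 47 + 88 + 159 + 109 + 22 = 738
Sum over 5–14: 22 + 20 + 101 + 154 + 47 + 88 + 159 + 109 + 22 + 61 = 783
CMA at t=9 = (738 + 783) / (2·10) = 1521 / 20 = 76.05

76.05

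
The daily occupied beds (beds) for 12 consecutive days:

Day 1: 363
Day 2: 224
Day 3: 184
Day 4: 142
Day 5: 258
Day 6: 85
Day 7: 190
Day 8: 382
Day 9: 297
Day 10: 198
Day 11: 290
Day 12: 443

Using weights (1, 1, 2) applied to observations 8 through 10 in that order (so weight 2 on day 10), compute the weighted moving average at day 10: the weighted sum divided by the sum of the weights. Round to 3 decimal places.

Weighted sum: 1·382 + 1·297 + 2·198 = 382 + 297 + 396 = 1075
Weight total: 1 + 1 + 2 = 4
WMA = 1075 / 4 = 268.750

268.750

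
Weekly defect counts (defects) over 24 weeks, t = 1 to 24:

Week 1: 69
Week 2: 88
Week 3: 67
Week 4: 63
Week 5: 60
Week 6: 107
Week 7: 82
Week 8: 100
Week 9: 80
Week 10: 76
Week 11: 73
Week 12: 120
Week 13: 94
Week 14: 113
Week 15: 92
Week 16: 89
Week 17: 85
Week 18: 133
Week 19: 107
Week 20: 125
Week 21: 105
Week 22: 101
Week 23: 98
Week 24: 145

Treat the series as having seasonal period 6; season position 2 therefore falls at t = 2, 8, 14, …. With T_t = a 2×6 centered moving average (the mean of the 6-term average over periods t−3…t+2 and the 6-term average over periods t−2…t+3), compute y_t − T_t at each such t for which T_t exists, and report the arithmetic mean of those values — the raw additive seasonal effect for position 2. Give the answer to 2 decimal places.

Season position 2 occurs at t = 8, 14, 20 (where T_t is defined).
t=8: T_8 = 85.2500; y_8 − T_8 = 100 − 85.2500 = 14.7500
t=14: T_14 = 97.8333; y_14 − T_14 = 113 − 97.8333 = 15.1667
t=20: T_20 = 110.4167; y_20 − T_20 = 125 − 110.4167 = 14.5833
Mean deviation: (14.7500 + 15.1667 + 14.5833) / 3 = 14.83

14.83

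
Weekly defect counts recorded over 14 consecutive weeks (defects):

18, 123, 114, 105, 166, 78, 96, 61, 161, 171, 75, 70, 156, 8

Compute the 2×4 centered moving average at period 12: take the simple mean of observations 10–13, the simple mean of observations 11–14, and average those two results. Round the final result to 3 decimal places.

Sum over 10–13: 171 + 75 + 70 + 156 = 472
Sum over 11–14: 75 + 70 + 156 + 8 = 309
CMA at t=12 = (472 + 309) / (2·4) = 781 / 8 = 97.625

97.625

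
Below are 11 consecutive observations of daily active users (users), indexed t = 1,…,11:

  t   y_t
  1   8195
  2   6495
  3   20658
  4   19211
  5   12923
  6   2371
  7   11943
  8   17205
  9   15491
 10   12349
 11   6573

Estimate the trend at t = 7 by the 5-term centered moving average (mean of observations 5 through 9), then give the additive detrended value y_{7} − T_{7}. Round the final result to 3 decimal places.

Trend T_7 = (12923 + 2371 + 11943 + 17205 + 15491) / 5 = 59933/5 = 11986.60000
Detrended value: 11943 − 11986.60000 = -43.600

-43.600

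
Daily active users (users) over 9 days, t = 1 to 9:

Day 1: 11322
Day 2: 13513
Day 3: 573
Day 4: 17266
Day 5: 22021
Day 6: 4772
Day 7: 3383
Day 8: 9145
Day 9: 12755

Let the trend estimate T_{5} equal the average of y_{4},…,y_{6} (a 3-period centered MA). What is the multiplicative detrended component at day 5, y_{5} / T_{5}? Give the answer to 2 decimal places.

Trend T_5 = (17266 + 22021 + 4772) / 3 = 44059/3 = 14686.3333
Ratio to trend: 22021 / 14686.3333 = 1.50

1.50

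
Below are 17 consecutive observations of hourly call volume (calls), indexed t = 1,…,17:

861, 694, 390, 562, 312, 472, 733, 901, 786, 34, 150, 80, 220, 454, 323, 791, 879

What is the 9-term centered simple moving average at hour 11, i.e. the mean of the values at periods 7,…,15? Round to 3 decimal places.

Sum of periods 7–15: 733 + 901 + 786 + 34 + 150 + 80 + 220 + 454 + 323 = 3681
Divide by 9: 3681 / 9 = 409.000

409.000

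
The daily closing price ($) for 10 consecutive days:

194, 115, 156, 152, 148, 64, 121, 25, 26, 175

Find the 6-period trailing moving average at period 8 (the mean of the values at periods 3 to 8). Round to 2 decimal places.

111.00

Sum of periods 3–8: 156 + 152 + 148 + 64 + 121 + 25 = 666
Divide by 6: 666 / 6 = 111.00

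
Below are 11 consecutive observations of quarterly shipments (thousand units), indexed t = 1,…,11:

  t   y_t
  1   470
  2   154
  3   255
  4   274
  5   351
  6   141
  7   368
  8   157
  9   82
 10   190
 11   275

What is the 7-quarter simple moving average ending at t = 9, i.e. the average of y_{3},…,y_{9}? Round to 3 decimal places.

Sum of periods 3–9: 255 + 274 + 351 + 141 + 368 + 157 + 82 = 1628
Divide by 7: 1628 / 7 = 232.571

232.571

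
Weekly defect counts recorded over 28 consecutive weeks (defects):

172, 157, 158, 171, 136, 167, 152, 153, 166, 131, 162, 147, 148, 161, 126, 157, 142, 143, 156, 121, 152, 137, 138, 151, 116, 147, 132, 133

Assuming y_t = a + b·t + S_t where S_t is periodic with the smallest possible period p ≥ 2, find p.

5

First differences y_{t+1} − y_t: -15, 1, 13, -35, 31, -15, 1, 13, -35, 31, -15, 1, …
The difference pattern repeats every 5 terms and not for any smaller step, so p = 5.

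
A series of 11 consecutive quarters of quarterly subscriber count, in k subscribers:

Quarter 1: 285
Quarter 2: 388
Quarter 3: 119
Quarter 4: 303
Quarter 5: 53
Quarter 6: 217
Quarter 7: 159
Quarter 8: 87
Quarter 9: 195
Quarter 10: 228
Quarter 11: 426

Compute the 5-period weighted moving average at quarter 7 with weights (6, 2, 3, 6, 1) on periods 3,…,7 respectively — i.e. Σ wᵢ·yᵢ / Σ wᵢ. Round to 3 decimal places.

163.333

Weighted sum: 6·119 + 2·303 + 3·53 + 6·217 + 1·159 = 714 + 606 + 159 + 1302 + 159 = 2940
Weight total: 6 + 2 + 3 + 6 + 1 = 18
WMA = 2940 / 18 = 163.333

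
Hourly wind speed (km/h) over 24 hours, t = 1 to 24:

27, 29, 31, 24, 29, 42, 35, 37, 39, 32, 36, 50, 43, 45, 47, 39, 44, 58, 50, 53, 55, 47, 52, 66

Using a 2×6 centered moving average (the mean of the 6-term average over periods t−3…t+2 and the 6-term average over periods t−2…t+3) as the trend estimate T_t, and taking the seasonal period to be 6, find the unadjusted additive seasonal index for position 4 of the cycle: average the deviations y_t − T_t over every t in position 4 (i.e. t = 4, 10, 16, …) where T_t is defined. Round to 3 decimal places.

-7.139

Season position 4 occurs at t = 4, 10, 16 (where T_t is defined).
t=4: T_4 = 31.00000; y_4 − T_4 = 24 − 31.00000 = -7.00000
t=10: T_10 = 38.83333; y_10 − T_10 = 32 − 38.83333 = -6.83333
t=16: T_16 = 46.58333; y_16 − T_16 = 39 − 46.58333 = -7.58333
Mean deviation: (-7.00000 + -6.83333 + -7.58333) / 3 = -7.139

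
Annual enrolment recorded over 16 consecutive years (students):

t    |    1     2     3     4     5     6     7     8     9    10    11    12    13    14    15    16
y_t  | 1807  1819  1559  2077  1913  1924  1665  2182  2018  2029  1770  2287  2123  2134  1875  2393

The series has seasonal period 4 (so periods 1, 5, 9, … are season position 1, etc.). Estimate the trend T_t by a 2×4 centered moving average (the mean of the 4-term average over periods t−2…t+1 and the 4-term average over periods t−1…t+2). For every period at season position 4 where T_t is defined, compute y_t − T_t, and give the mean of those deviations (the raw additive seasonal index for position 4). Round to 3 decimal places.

221.708

Season position 4 occurs at t = 4, 8, 12 (where T_t is defined).
t=4: T_4 = 1855.12500; y_4 − T_4 = 2077 − 1855.12500 = 221.87500
t=8: T_8 = 1960.37500; y_8 − T_8 = 2182 − 1960.37500 = 221.62500
t=12: T_12 = 2065.37500; y_12 − T_12 = 2287 − 2065.37500 = 221.62500
Mean deviation: (221.87500 + 221.62500 + 221.62500) / 3 = 221.708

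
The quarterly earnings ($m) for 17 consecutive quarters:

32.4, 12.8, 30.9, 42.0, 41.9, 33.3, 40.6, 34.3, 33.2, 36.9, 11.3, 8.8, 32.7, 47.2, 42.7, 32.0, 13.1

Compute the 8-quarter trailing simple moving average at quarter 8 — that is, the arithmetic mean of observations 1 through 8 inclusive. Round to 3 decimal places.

33.525

Sum of periods 1–8: 32.4 + 12.8 + 30.9 + 42.0 + 41.9 + 33.3 + 40.6 + 34.3 = 268.2
Divide by 8: 268.2 / 8 = 33.525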